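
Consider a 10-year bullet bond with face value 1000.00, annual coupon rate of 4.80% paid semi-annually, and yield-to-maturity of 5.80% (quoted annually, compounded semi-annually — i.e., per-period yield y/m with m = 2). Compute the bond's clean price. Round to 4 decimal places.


Coupon per period c = face * coupon_rate / m = 24.000000
Periods per year m = 2; per-period yield y/m = 0.029000
Number of cashflows N = 20
Cashflows (t years, CF_t, discount factor 1/(1+y/m)^(m*t), PV):
  t = 0.5000: CF_t = 24.000000, DF = 0.971817, PV = 23.323615
  t = 1.0000: CF_t = 24.000000, DF = 0.944429, PV = 22.666293
  t = 1.5000: CF_t = 24.000000, DF = 0.917812, PV = 22.027495
  t = 2.0000: CF_t = 24.000000, DF = 0.891946, PV = 21.406701
  t = 2.5000: CF_t = 24.000000, DF = 0.866808, PV = 20.803402
  t = 3.0000: CF_t = 24.000000, DF = 0.842379, PV = 20.217106
  t = 3.5000: CF_t = 24.000000, DF = 0.818639, PV = 19.647334
  t = 4.0000: CF_t = 24.000000, DF = 0.795567, PV = 19.093619
  t = 4.5000: CF_t = 24.000000, DF = 0.773146, PV = 18.555509
  t = 5.0000: CF_t = 24.000000, DF = 0.751357, PV = 18.032564
  t = 5.5000: CF_t = 24.000000, DF = 0.730182, PV = 17.524358
  t = 6.0000: CF_t = 24.000000, DF = 0.709603, PV = 17.030474
  t = 6.5000: CF_t = 24.000000, DF = 0.689605, PV = 16.550510
  t = 7.0000: CF_t = 24.000000, DF = 0.670170, PV = 16.084071
  t = 7.5000: CF_t = 24.000000, DF = 0.651282, PV = 15.630779
  t = 8.0000: CF_t = 24.000000, DF = 0.632928, PV = 15.190261
  t = 8.5000: CF_t = 24.000000, DF = 0.615090, PV = 14.762159
  t = 9.0000: CF_t = 24.000000, DF = 0.597755, PV = 14.346121
  t = 9.5000: CF_t = 24.000000, DF = 0.580909, PV = 13.941809
  t = 10.0000: CF_t = 1024.000000, DF = 0.564537, PV = 578.086013
Price P = sum_t PV_t = 924.920193

Answer: Price = 924.9202


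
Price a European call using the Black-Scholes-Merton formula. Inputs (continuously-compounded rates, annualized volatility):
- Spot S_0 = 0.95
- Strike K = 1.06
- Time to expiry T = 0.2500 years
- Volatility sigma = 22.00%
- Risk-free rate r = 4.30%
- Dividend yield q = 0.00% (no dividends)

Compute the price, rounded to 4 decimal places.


Answer: Price = 0.0111

Derivation:
d1 = (ln(S/K) + (r - q + 0.5*sigma^2) * T) / (sigma * sqrt(T)) = -0.84329275
d2 = d1 - sigma * sqrt(T) = -0.95329275
exp(-rT) = 0.98930757; exp(-qT) = 1.00000000
C = S_0 * exp(-qT) * N(d1) - K * exp(-rT) * N(d2)
N(d1) = 0.19953237; N(d2) = 0.17022088
C = 0.9500 * 1.00000000 * 0.19953237 - 1.0600 * 0.98930757 * 0.17022088 = 0.0111


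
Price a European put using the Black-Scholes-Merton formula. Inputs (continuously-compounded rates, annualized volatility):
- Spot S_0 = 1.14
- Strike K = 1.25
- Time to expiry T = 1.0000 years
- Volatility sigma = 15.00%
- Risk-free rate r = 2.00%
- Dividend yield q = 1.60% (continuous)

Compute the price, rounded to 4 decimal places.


Answer: Price = 0.1336

Derivation:
d1 = (ln(S/K) + (r - q + 0.5*sigma^2) * T) / (sigma * sqrt(T)) = -0.51243526
d2 = d1 - sigma * sqrt(T) = -0.66243526
exp(-rT) = 0.98019867; exp(-qT) = 0.98412732
P = K * exp(-rT) * N(-d2) - S_0 * exp(-qT) * N(-d1)
N(-d1) = 0.69582679; N(-d2) = 0.74615384
P = 1.2500 * 0.98019867 * 0.74615384 - 1.1400 * 0.98412732 * 0.69582679 = 0.1336


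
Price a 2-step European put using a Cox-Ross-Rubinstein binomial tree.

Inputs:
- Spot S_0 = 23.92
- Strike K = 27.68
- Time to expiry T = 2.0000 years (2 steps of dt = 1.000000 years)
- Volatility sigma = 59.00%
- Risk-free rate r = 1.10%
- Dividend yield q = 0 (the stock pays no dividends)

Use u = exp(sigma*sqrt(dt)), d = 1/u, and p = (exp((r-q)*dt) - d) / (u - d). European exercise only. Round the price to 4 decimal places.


dt = T/N = 1.000000
u = exp(sigma*sqrt(dt)) = 1.803988; d = 1/u = 0.554327
p = (exp((r-q)*dt) - d) / (u - d) = 0.365486
Discount per step: exp(-r*dt) = 0.989060
Stock lattice S(k, i) with i counting down-moves:
  k=0: S(0,0) = 23.9200
  k=1: S(1,0) = 43.1514; S(1,1) = 13.2595
  k=2: S(2,0) = 77.8446; S(2,1) = 23.9200; S(2,2) = 7.3501
Terminal payoffs V(N, i) = max(K - S_T, 0):
  V(2,0) = 0.000000; V(2,1) = 3.760000; V(2,2) = 20.329893
Backward induction: V(k, i) = exp(-r*dt) * [p * V(k+1, i) + (1-p) * V(k+1, i+1)].
  V(1,0) = exp(-r*dt) * [p*0.000000 + (1-p)*3.760000] = 2.359674
  V(1,1) = exp(-r*dt) * [p*3.760000 + (1-p)*20.329893] = 14.117680
  V(0,0) = exp(-r*dt) * [p*2.359674 + (1-p)*14.117680] = 9.712864

Answer: Price = V(0,0) = 9.7129


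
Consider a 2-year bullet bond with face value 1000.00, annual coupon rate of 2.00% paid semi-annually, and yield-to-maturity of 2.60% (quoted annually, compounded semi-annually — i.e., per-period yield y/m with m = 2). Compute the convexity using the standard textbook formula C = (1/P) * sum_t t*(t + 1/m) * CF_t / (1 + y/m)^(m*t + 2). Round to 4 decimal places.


Answer: Convexity = 4.7761

Derivation:
Coupon per period c = face * coupon_rate / m = 10.000000
Periods per year m = 2; per-period yield y/m = 0.013000
Number of cashflows N = 4
Cashflows (t years, CF_t, discount factor 1/(1+y/m)^(m*t), PV):
  t = 0.5000: CF_t = 10.000000, DF = 0.987167, PV = 9.871668
  t = 1.0000: CF_t = 10.000000, DF = 0.974498, PV = 9.744984
  t = 1.5000: CF_t = 10.000000, DF = 0.961992, PV = 9.619925
  t = 2.0000: CF_t = 1010.000000, DF = 0.949647, PV = 959.143510
Price P = sum_t PV_t = 988.380086
Convexity numerator sum_t t*(t + 1/m) * CF_t / (1+y/m)^(m*t + 2):
  t = 0.5000: term = 4.809962
  t = 1.0000: term = 14.244706
  t = 1.5000: term = 28.123802
  t = 2.0000: term = 4673.418850
Convexity = (1/P) * sum = 4720.597320 / 988.380086 = 4.776095


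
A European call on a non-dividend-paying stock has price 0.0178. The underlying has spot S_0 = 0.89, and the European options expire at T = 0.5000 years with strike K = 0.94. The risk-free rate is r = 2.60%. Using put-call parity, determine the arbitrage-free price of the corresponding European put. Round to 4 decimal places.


Answer: Put price = 0.0557

Derivation:
Put-call parity: C - P = S_0 * exp(-qT) - K * exp(-rT).
S_0 * exp(-qT) = 0.8900 * 1.00000000 = 0.89000000
K * exp(-rT) = 0.9400 * 0.98708414 = 0.92785909
P = C - S*exp(-qT) + K*exp(-rT)
P = 0.0178 - 0.89000000 + 0.92785909 = 0.0557


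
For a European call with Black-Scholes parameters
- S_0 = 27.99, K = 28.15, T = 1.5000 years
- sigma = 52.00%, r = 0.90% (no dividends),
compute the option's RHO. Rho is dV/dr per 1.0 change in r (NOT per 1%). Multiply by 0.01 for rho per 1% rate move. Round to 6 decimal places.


d1 = 0.3306810351; d2 = -0.3061862980
phi(d1) = 0.3777156910; exp(-qT) = 1.0000000000; exp(-rT) = 0.9865907163
N(d2) = 0.3797314022
Rho = K*T*exp(-rT)*N(d2) = 28.1500 * 1.5000 * 0.9865907163 * 0.3797314022 = 15.819152

Answer: Rho = 15.819152


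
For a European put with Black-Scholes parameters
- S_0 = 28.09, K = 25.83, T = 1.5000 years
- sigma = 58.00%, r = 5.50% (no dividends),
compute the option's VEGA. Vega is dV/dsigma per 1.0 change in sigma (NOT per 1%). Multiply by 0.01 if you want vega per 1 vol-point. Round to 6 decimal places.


d1 = 0.5893937358; d2 = -0.1209582896
phi(d1) = 0.3353330637; exp(-qT) = 1.0000000000; exp(-rT) = 0.9208114379
Vega = S * exp(-qT) * phi(d1) * sqrt(T) = 28.0900 * 1.0000000000 * 0.3353330637 * 1.2247448714 = 11.536491

Answer: Vega = 11.536491


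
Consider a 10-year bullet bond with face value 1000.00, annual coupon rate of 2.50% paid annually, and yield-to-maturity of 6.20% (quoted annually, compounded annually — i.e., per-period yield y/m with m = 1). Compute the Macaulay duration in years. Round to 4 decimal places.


Coupon per period c = face * coupon_rate / m = 25.000000
Periods per year m = 1; per-period yield y/m = 0.062000
Number of cashflows N = 10
Cashflows (t years, CF_t, discount factor 1/(1+y/m)^(m*t), PV):
  t = 1.0000: CF_t = 25.000000, DF = 0.941620, PV = 23.540490
  t = 2.0000: CF_t = 25.000000, DF = 0.886647, PV = 22.166186
  t = 3.0000: CF_t = 25.000000, DF = 0.834885, PV = 20.872115
  t = 4.0000: CF_t = 25.000000, DF = 0.786144, PV = 19.653592
  t = 5.0000: CF_t = 25.000000, DF = 0.740248, PV = 18.506207
  t = 6.0000: CF_t = 25.000000, DF = 0.697032, PV = 17.425807
  t = 7.0000: CF_t = 25.000000, DF = 0.656339, PV = 16.408481
  t = 8.0000: CF_t = 25.000000, DF = 0.618022, PV = 15.450548
  t = 9.0000: CF_t = 25.000000, DF = 0.581942, PV = 14.548538
  t = 10.0000: CF_t = 1025.000000, DF = 0.547968, PV = 561.666728
Price P = sum_t PV_t = 730.238693
Macaulay numerator sum_t t * PV_t:
  t * PV_t at t = 1.0000: 23.540490
  t * PV_t at t = 2.0000: 44.332372
  t * PV_t at t = 3.0000: 62.616345
  t * PV_t at t = 4.0000: 78.614369
  t * PV_t at t = 5.0000: 92.531037
  t * PV_t at t = 6.0000: 104.554844
  t * PV_t at t = 7.0000: 114.859370
  t * PV_t at t = 8.0000: 123.604380
  t * PV_t at t = 9.0000: 130.936844
  t * PV_t at t = 10.0000: 5616.667280
Macaulay duration D = (sum_t t * PV_t) / P = 6392.257331 / 730.238693 = 8.753655

Answer: Macaulay duration = 8.7537 years


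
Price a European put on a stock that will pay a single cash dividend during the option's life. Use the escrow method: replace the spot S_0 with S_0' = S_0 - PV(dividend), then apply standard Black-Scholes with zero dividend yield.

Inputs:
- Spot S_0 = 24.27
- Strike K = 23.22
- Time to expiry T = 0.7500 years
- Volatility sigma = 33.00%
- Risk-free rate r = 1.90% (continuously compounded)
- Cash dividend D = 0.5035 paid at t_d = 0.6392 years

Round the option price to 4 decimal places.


Answer: Price = 2.2335

Derivation:
PV(D) = D * exp(-r * t_d) = 0.5035 * 0.98792865 = 0.49742208
S_0' = S_0 - PV(D) = 24.2700 - 0.49742208 = 23.77257792
d1 = (ln(S_0'/K) + (r + sigma^2/2)*T) / (sigma*sqrt(T)) = 0.27505055
d2 = d1 - sigma*sqrt(T) = -0.01073783
exp(-rT) = 0.98585105
N(-d1) = 0.39163870; N(-d2) = 0.50428369
P = K * exp(-rT) * N(-d2) - S_0' * N(-d1) = 23.2200 * 0.98585105 * 0.50428369 - 23.77257792 * 0.39163870 = 2.2335


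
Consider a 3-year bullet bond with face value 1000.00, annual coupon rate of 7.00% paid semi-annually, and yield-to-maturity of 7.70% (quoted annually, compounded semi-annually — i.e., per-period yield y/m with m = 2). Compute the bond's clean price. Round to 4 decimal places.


Coupon per period c = face * coupon_rate / m = 35.000000
Periods per year m = 2; per-period yield y/m = 0.038500
Number of cashflows N = 6
Cashflows (t years, CF_t, discount factor 1/(1+y/m)^(m*t), PV):
  t = 0.5000: CF_t = 35.000000, DF = 0.962927, PV = 33.702455
  t = 1.0000: CF_t = 35.000000, DF = 0.927229, PV = 32.453014
  t = 1.5000: CF_t = 35.000000, DF = 0.892854, PV = 31.249894
  t = 2.0000: CF_t = 35.000000, DF = 0.859754, PV = 30.091376
  t = 2.5000: CF_t = 35.000000, DF = 0.827880, PV = 28.975807
  t = 3.0000: CF_t = 1035.000000, DF = 0.797188, PV = 825.090040
Price P = sum_t PV_t = 981.562586

Answer: Price = 981.5626


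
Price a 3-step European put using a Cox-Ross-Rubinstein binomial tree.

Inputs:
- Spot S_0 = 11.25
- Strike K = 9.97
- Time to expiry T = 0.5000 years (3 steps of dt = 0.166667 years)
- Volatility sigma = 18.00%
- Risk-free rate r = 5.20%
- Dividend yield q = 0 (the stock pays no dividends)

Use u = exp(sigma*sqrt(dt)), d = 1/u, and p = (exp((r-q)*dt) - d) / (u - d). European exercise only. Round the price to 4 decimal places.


dt = T/N = 0.166667
u = exp(sigma*sqrt(dt)) = 1.076252; d = 1/u = 0.929150
p = (exp((r-q)*dt) - d) / (u - d) = 0.540809
Discount per step: exp(-r*dt) = 0.991371
Stock lattice S(k, i) with i counting down-moves:
  k=0: S(0,0) = 11.2500
  k=1: S(1,0) = 12.1078; S(1,1) = 10.4529
  k=2: S(2,0) = 13.0311; S(2,1) = 11.2500; S(2,2) = 9.7124
  k=3: S(3,0) = 14.0247; S(3,1) = 12.1078; S(3,2) = 10.4529; S(3,3) = 9.0242
Terminal payoffs V(N, i) = max(K - S_T, 0):
  V(3,0) = 0.000000; V(3,1) = 0.000000; V(3,2) = 0.000000; V(3,3) = 0.945762
Backward induction: V(k, i) = exp(-r*dt) * [p * V(k+1, i) + (1-p) * V(k+1, i+1)].
  V(2,0) = exp(-r*dt) * [p*0.000000 + (1-p)*0.000000] = 0.000000
  V(2,1) = exp(-r*dt) * [p*0.000000 + (1-p)*0.000000] = 0.000000
  V(2,2) = exp(-r*dt) * [p*0.000000 + (1-p)*0.945762] = 0.430538
  V(1,0) = exp(-r*dt) * [p*0.000000 + (1-p)*0.000000] = 0.000000
  V(1,1) = exp(-r*dt) * [p*0.000000 + (1-p)*0.430538] = 0.195993
  V(0,0) = exp(-r*dt) * [p*0.000000 + (1-p)*0.195993] = 0.089222

Answer: Price = V(0,0) = 0.0892


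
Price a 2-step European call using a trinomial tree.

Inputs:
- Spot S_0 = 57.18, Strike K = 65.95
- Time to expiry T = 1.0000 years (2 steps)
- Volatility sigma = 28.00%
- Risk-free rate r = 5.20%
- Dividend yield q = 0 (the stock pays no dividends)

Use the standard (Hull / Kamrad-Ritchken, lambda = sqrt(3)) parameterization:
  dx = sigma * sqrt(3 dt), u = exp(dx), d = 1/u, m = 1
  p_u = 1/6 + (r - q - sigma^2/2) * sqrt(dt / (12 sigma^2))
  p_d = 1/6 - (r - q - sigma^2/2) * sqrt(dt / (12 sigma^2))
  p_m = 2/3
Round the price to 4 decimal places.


Answer: Price = V(0,0) = 4.6562

Derivation:
dt = T/N = 0.500000; dx = sigma*sqrt(3*dt) = 0.342929
u = exp(dx) = 1.409068; d = 1/u = 0.709689
p_u = 0.175998, p_m = 0.666667, p_d = 0.157335
Discount per step: exp(-r*dt) = 0.974335
Stock lattice S(k, j) with j the centered position index:
  k=0: S(0,+0) = 57.1800
  k=1: S(1,-1) = 40.5800; S(1,+0) = 57.1800; S(1,+1) = 80.5705
  k=2: S(2,-2) = 28.7992; S(2,-1) = 40.5800; S(2,+0) = 57.1800; S(2,+1) = 80.5705; S(2,+2) = 113.5293
Terminal payoffs V(N, j) = max(S_T - K, 0):
  V(2,-2) = 0.000000; V(2,-1) = 0.000000; V(2,+0) = 0.000000; V(2,+1) = 14.620514; V(2,+2) = 47.579341
Backward induction: V(k, j) = exp(-r*dt) * [p_u * V(k+1, j+1) + p_m * V(k+1, j) + p_d * V(k+1, j-1)]
  V(1,-1) = exp(-r*dt) * [p_u*0.000000 + p_m*0.000000 + p_d*0.000000] = 0.000000
  V(1,+0) = exp(-r*dt) * [p_u*14.620514 + p_m*0.000000 + p_d*0.000000] = 2.507142
  V(1,+1) = exp(-r*dt) * [p_u*47.579341 + p_m*14.620514 + p_d*0.000000] = 17.655810
  V(0,+0) = exp(-r*dt) * [p_u*17.655810 + p_m*2.507142 + p_d*0.000000] = 4.656168


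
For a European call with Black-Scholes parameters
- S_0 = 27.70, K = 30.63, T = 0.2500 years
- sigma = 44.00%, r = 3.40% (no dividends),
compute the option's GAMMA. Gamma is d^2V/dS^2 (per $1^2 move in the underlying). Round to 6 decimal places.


Answer: Gamma = 0.062424

Derivation:
d1 = -0.3083977621; d2 = -0.5283977621
phi(d1) = 0.3804147694; exp(-qT) = 1.0000000000; exp(-rT) = 0.9915360229
Gamma = exp(-qT) * phi(d1) / (S * sigma * sqrt(T)) = 1.0000000000 * 0.3804147694 / (27.7000 * 0.4400 * 0.5000000000) = 0.062424


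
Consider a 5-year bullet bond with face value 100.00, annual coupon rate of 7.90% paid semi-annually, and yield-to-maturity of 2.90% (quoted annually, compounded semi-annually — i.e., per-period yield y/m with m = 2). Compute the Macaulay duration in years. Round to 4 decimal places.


Coupon per period c = face * coupon_rate / m = 3.950000
Periods per year m = 2; per-period yield y/m = 0.014500
Number of cashflows N = 10
Cashflows (t years, CF_t, discount factor 1/(1+y/m)^(m*t), PV):
  t = 0.5000: CF_t = 3.950000, DF = 0.985707, PV = 3.893544
  t = 1.0000: CF_t = 3.950000, DF = 0.971619, PV = 3.837894
  t = 1.5000: CF_t = 3.950000, DF = 0.957732, PV = 3.783040
  t = 2.0000: CF_t = 3.950000, DF = 0.944043, PV = 3.728970
  t = 2.5000: CF_t = 3.950000, DF = 0.930550, PV = 3.675673
  t = 3.0000: CF_t = 3.950000, DF = 0.917250, PV = 3.623137
  t = 3.5000: CF_t = 3.950000, DF = 0.904140, PV = 3.571353
  t = 4.0000: CF_t = 3.950000, DF = 0.891217, PV = 3.520308
  t = 4.5000: CF_t = 3.950000, DF = 0.878479, PV = 3.469993
  t = 5.0000: CF_t = 103.950000, DF = 0.865923, PV = 90.012740
Price P = sum_t PV_t = 123.116652
Macaulay numerator sum_t t * PV_t:
  t * PV_t at t = 0.5000: 1.946772
  t * PV_t at t = 1.0000: 3.837894
  t * PV_t at t = 1.5000: 5.674560
  t * PV_t at t = 2.0000: 7.457940
  t * PV_t at t = 2.5000: 9.189182
  t * PV_t at t = 3.0000: 10.869412
  t * PV_t at t = 3.5000: 12.499734
  t * PV_t at t = 4.0000: 14.081233
  t * PV_t at t = 4.5000: 15.614970
  t * PV_t at t = 5.0000: 450.063698
Macaulay duration D = (sum_t t * PV_t) / P = 531.235394 / 123.116652 = 4.314895

Answer: Macaulay duration = 4.3149 years


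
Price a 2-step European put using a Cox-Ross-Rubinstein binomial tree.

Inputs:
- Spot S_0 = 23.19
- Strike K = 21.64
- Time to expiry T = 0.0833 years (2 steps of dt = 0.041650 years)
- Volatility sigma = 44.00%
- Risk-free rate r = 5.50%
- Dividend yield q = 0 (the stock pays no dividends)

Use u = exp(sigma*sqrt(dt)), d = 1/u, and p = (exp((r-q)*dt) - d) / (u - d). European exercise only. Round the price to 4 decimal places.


Answer: Price = V(0,0) = 0.5850

Derivation:
dt = T/N = 0.041650
u = exp(sigma*sqrt(dt)) = 1.093952; d = 1/u = 0.914117
p = (exp((r-q)*dt) - d) / (u - d) = 0.490319
Discount per step: exp(-r*dt) = 0.997712
Stock lattice S(k, i) with i counting down-moves:
  k=0: S(0,0) = 23.1900
  k=1: S(1,0) = 25.3687; S(1,1) = 21.1984
  k=2: S(2,0) = 27.7522; S(2,1) = 23.1900; S(2,2) = 19.3778
Terminal payoffs V(N, i) = max(K - S_T, 0):
  V(2,0) = 0.000000; V(2,1) = 0.000000; V(2,2) = 2.262205
Backward induction: V(k, i) = exp(-r*dt) * [p * V(k+1, i) + (1-p) * V(k+1, i+1)].
  V(1,0) = exp(-r*dt) * [p*0.000000 + (1-p)*0.000000] = 0.000000
  V(1,1) = exp(-r*dt) * [p*0.000000 + (1-p)*2.262205] = 1.150366
  V(0,0) = exp(-r*dt) * [p*0.000000 + (1-p)*1.150366] = 0.584978


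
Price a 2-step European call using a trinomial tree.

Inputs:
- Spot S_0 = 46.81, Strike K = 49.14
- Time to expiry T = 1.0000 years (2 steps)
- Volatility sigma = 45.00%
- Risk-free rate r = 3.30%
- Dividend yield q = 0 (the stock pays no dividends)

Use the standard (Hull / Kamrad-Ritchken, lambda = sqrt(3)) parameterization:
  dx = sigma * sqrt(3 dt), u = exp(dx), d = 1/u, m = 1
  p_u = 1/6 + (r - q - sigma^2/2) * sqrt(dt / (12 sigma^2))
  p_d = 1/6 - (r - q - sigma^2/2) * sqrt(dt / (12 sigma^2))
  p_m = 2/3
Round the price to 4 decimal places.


Answer: Price = V(0,0) = 7.2531

Derivation:
dt = T/N = 0.500000; dx = sigma*sqrt(3*dt) = 0.551135
u = exp(dx) = 1.735222; d = 1/u = 0.576295
p_u = 0.135708, p_m = 0.666667, p_d = 0.197625
Discount per step: exp(-r*dt) = 0.983635
Stock lattice S(k, j) with j the centered position index:
  k=0: S(0,+0) = 46.8100
  k=1: S(1,-1) = 26.9764; S(1,+0) = 46.8100; S(1,+1) = 81.2257
  k=2: S(2,-2) = 15.5464; S(2,-1) = 26.9764; S(2,+0) = 46.8100; S(2,+1) = 81.2257; S(2,+2) = 140.9446
Terminal payoffs V(N, j) = max(S_T - K, 0):
  V(2,-2) = 0.000000; V(2,-1) = 0.000000; V(2,+0) = 0.000000; V(2,+1) = 32.085728; V(2,+2) = 91.804647
Backward induction: V(k, j) = exp(-r*dt) * [p_u * V(k+1, j+1) + p_m * V(k+1, j) + p_d * V(k+1, j-1)]
  V(1,-1) = exp(-r*dt) * [p_u*0.000000 + p_m*0.000000 + p_d*0.000000] = 0.000000
  V(1,+0) = exp(-r*dt) * [p_u*32.085728 + p_m*0.000000 + p_d*0.000000] = 4.283029
  V(1,+1) = exp(-r*dt) * [p_u*91.804647 + p_m*32.085728 + p_d*0.000000] = 33.295168
  V(0,+0) = exp(-r*dt) * [p_u*33.295168 + p_m*4.283029 + p_d*0.000000] = 7.253099


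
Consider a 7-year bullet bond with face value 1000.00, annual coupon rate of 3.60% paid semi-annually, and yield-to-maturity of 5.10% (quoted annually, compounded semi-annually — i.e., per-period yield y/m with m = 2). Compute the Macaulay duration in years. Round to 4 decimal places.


Answer: Macaulay duration = 6.2063 years

Derivation:
Coupon per period c = face * coupon_rate / m = 18.000000
Periods per year m = 2; per-period yield y/m = 0.025500
Number of cashflows N = 14
Cashflows (t years, CF_t, discount factor 1/(1+y/m)^(m*t), PV):
  t = 0.5000: CF_t = 18.000000, DF = 0.975134, PV = 17.552413
  t = 1.0000: CF_t = 18.000000, DF = 0.950886, PV = 17.115957
  t = 1.5000: CF_t = 18.000000, DF = 0.927242, PV = 16.690353
  t = 2.0000: CF_t = 18.000000, DF = 0.904185, PV = 16.275332
  t = 2.5000: CF_t = 18.000000, DF = 0.881702, PV = 15.870631
  t = 3.0000: CF_t = 18.000000, DF = 0.859777, PV = 15.475993
  t = 3.5000: CF_t = 18.000000, DF = 0.838398, PV = 15.091168
  t = 4.0000: CF_t = 18.000000, DF = 0.817551, PV = 14.715912
  t = 4.5000: CF_t = 18.000000, DF = 0.797222, PV = 14.349987
  t = 5.0000: CF_t = 18.000000, DF = 0.777398, PV = 13.993162
  t = 5.5000: CF_t = 18.000000, DF = 0.758067, PV = 13.645209
  t = 6.0000: CF_t = 18.000000, DF = 0.739217, PV = 13.305908
  t = 6.5000: CF_t = 18.000000, DF = 0.720836, PV = 12.975045
  t = 7.0000: CF_t = 1018.000000, DF = 0.702912, PV = 715.563982
Price P = sum_t PV_t = 912.621051
Macaulay numerator sum_t t * PV_t:
  t * PV_t at t = 0.5000: 8.776207
  t * PV_t at t = 1.0000: 17.115957
  t * PV_t at t = 1.5000: 25.035529
  t * PV_t at t = 2.0000: 32.550663
  t * PV_t at t = 2.5000: 39.676576
  t * PV_t at t = 3.0000: 46.427978
  t * PV_t at t = 3.5000: 52.819088
  t * PV_t at t = 4.0000: 58.863649
  t * PV_t at t = 4.5000: 64.574944
  t * PV_t at t = 5.0000: 69.965809
  t * PV_t at t = 5.5000: 75.048650
  t * PV_t at t = 6.0000: 79.835450
  t * PV_t at t = 6.5000: 84.337791
  t * PV_t at t = 7.0000: 5008.947874
Macaulay duration D = (sum_t t * PV_t) / P = 5663.976164 / 912.621051 = 6.206274


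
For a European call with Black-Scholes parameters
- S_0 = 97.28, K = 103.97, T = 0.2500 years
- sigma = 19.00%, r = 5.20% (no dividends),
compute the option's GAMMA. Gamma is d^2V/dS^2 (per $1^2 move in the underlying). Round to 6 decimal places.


Answer: Gamma = 0.037792

Derivation:
d1 = -0.5157523976; d2 = -0.6107523976
phi(d1) = 0.3492599467; exp(-qT) = 1.0000000000; exp(-rT) = 0.9870841350
Gamma = exp(-qT) * phi(d1) / (S * sigma * sqrt(T)) = 1.0000000000 * 0.3492599467 / (97.2800 * 0.1900 * 0.5000000000) = 0.037792


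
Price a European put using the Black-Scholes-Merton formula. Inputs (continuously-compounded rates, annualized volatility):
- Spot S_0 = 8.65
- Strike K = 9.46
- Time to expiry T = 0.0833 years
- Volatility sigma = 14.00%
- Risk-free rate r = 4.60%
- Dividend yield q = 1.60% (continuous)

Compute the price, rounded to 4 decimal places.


d1 = (ln(S/K) + (r - q + 0.5*sigma^2) * T) / (sigma * sqrt(T)) = -2.13326718
d2 = d1 - sigma * sqrt(T) = -2.17367362
exp(-rT) = 0.99617553; exp(-qT) = 0.99866809
P = K * exp(-rT) * N(-d2) - S_0 * exp(-qT) * N(-d1)
N(-d1) = 0.98354859; N(-d2) = 0.98513517
P = 9.4600 * 0.99617553 * 0.98513517 - 8.6500 * 0.99866809 * 0.98354859 = 0.7874

Answer: Price = 0.7874


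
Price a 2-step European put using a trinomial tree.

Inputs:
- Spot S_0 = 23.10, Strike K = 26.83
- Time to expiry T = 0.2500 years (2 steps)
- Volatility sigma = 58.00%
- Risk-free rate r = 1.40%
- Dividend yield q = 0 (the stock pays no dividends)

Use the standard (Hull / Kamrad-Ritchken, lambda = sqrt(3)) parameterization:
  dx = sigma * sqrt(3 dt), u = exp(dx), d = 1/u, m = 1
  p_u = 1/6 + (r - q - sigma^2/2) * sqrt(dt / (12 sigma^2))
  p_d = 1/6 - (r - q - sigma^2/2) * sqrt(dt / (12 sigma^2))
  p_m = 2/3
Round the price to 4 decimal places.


Answer: Price = V(0,0) = 5.1710

Derivation:
dt = T/N = 0.125000; dx = sigma*sqrt(3*dt) = 0.355176
u = exp(dx) = 1.426432; d = 1/u = 0.701050
p_u = 0.139532, p_m = 0.666667, p_d = 0.193801
Discount per step: exp(-r*dt) = 0.998252
Stock lattice S(k, j) with j the centered position index:
  k=0: S(0,+0) = 23.1000
  k=1: S(1,-1) = 16.1943; S(1,+0) = 23.1000; S(1,+1) = 32.9506
  k=2: S(2,-2) = 11.3530; S(2,-1) = 16.1943; S(2,+0) = 23.1000; S(2,+1) = 32.9506; S(2,+2) = 47.0017
Terminal payoffs V(N, j) = max(K - S_T, 0):
  V(2,-2) = 15.477016; V(2,-1) = 10.635744; V(2,+0) = 3.730000; V(2,+1) = 0.000000; V(2,+2) = 0.000000
Backward induction: V(k, j) = exp(-r*dt) * [p_u * V(k+1, j+1) + p_m * V(k+1, j) + p_d * V(k+1, j-1)]
  V(1,-1) = exp(-r*dt) * [p_u*3.730000 + p_m*10.635744 + p_d*15.477016] = 10.591862
  V(1,+0) = exp(-r*dt) * [p_u*0.000000 + p_m*3.730000 + p_d*10.635744] = 4.539934
  V(1,+1) = exp(-r*dt) * [p_u*0.000000 + p_m*0.000000 + p_d*3.730000] = 0.721614
  V(0,+0) = exp(-r*dt) * [p_u*0.721614 + p_m*4.539934 + p_d*10.591862] = 5.170968


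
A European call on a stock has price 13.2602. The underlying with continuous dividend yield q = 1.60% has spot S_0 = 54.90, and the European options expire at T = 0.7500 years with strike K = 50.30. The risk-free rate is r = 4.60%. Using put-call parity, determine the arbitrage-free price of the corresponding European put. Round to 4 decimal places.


Answer: Put price = 7.6093

Derivation:
Put-call parity: C - P = S_0 * exp(-qT) - K * exp(-rT).
S_0 * exp(-qT) = 54.9000 * 0.98807171 = 54.24513704
K * exp(-rT) = 50.3000 * 0.96608834 = 48.59424349
P = C - S*exp(-qT) + K*exp(-rT)
P = 13.2602 - 54.24513704 + 48.59424349 = 7.6093


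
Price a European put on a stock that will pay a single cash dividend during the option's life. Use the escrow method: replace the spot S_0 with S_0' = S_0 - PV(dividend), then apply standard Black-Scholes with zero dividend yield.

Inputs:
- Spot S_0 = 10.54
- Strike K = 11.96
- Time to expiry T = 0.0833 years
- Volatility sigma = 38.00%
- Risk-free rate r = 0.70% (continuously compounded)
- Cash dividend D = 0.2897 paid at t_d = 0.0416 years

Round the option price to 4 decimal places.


Answer: Price = 1.7470

Derivation:
PV(D) = D * exp(-r * t_d) = 0.2897 * 0.99970884 = 0.28961565
S_0' = S_0 - PV(D) = 10.5400 - 0.28961565 = 10.25038435
d1 = (ln(S_0'/K) + (r + sigma^2/2)*T) / (sigma*sqrt(T)) = -1.34630236
d2 = d1 - sigma*sqrt(T) = -1.45597697
exp(-rT) = 0.99941707
N(-d1) = 0.91089749; N(-d2) = 0.92730051
P = K * exp(-rT) * N(-d2) - S_0' * N(-d1) = 11.9600 * 0.99941707 * 0.92730051 - 10.25038435 * 0.91089749 = 1.7470


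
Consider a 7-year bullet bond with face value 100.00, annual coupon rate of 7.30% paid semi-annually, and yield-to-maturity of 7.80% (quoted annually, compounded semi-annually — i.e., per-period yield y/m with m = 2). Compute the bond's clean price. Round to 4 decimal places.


Coupon per period c = face * coupon_rate / m = 3.650000
Periods per year m = 2; per-period yield y/m = 0.039000
Number of cashflows N = 14
Cashflows (t years, CF_t, discount factor 1/(1+y/m)^(m*t), PV):
  t = 0.5000: CF_t = 3.650000, DF = 0.962464, PV = 3.512993
  t = 1.0000: CF_t = 3.650000, DF = 0.926337, PV = 3.381129
  t = 1.5000: CF_t = 3.650000, DF = 0.891566, PV = 3.254215
  t = 2.0000: CF_t = 3.650000, DF = 0.858100, PV = 3.132064
  t = 2.5000: CF_t = 3.650000, DF = 0.825890, PV = 3.014499
  t = 3.0000: CF_t = 3.650000, DF = 0.794889, PV = 2.901346
  t = 3.5000: CF_t = 3.650000, DF = 0.765052, PV = 2.792441
  t = 4.0000: CF_t = 3.650000, DF = 0.736335, PV = 2.687624
  t = 4.5000: CF_t = 3.650000, DF = 0.708696, PV = 2.586741
  t = 5.0000: CF_t = 3.650000, DF = 0.682094, PV = 2.489645
  t = 5.5000: CF_t = 3.650000, DF = 0.656491, PV = 2.396193
  t = 6.0000: CF_t = 3.650000, DF = 0.631849, PV = 2.306250
  t = 6.5000: CF_t = 3.650000, DF = 0.608132, PV = 2.219682
  t = 7.0000: CF_t = 103.650000, DF = 0.585305, PV = 60.666877
Price P = sum_t PV_t = 97.341700

Answer: Price = 97.3417


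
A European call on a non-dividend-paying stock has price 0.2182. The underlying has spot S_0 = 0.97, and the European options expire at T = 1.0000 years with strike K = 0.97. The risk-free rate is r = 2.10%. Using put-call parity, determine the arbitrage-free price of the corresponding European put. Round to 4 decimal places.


Put-call parity: C - P = S_0 * exp(-qT) - K * exp(-rT).
S_0 * exp(-qT) = 0.9700 * 1.00000000 = 0.97000000
K * exp(-rT) = 0.9700 * 0.97921896 = 0.94984240
P = C - S*exp(-qT) + K*exp(-rT)
P = 0.2182 - 0.97000000 + 0.94984240 = 0.1980

Answer: Put price = 0.1980


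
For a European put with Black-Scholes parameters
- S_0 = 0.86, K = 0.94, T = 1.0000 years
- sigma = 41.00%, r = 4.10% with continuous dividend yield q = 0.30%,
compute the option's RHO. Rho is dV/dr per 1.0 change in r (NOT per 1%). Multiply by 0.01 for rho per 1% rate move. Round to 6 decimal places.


Answer: Rho = -0.567528

Derivation:
d1 = 0.0807378390; d2 = -0.3292621610
phi(d1) = 0.3976441248; exp(-qT) = 0.9970044955; exp(-rT) = 0.9598291299
N(-d2) = 0.6290212290
Rho = -K*T*exp(-rT)*N(-d2) = -0.9400 * 1.0000 * 0.9598291299 * 0.6290212290 = -0.567528


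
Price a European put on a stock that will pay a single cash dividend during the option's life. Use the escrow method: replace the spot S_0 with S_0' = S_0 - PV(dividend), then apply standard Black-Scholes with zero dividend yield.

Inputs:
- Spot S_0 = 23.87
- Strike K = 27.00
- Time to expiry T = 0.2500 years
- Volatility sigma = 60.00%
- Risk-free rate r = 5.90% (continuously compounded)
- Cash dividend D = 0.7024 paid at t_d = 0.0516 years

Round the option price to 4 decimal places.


PV(D) = D * exp(-r * t_d) = 0.7024 * 0.99696023 = 0.70026487
S_0' = S_0 - PV(D) = 23.8700 - 0.70026487 = 23.16973513
d1 = (ln(S_0'/K) + (r + sigma^2/2)*T) / (sigma*sqrt(T)) = -0.31079986
d2 = d1 - sigma*sqrt(T) = -0.61079986
exp(-rT) = 0.98535825
N(-d1) = 0.62202361; N(-d2) = 0.72933396
P = K * exp(-rT) * N(-d2) - S_0' * N(-d1) = 27.0000 * 0.98535825 * 0.72933396 - 23.16973513 * 0.62202361 = 4.9916

Answer: Price = 4.9916


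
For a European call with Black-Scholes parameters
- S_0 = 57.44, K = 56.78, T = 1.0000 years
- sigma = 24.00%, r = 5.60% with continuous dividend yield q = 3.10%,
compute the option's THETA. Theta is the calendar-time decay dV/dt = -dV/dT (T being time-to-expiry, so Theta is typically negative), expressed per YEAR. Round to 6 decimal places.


Answer: Theta = -3.062473

Derivation:
d1 = 0.2723198904; d2 = 0.0323198904
phi(d1) = 0.3844207610; exp(-qT) = 0.9694755731; exp(-rT) = 0.9455391359
Theta = -S*exp(-qT)*phi(d1)*sigma/(2*sqrt(T)) - r*K*exp(-rT)*N(d2) + q*S*exp(-qT)*N(d1)
N(d1) = 0.6073119682; N(d2) = 0.5128915264; sqrt(T) = 1.0000000000
Term 1 = -57.4400 * 0.9694755731 * 0.3844207610 * 0.2400 / (2 * 1.0000000000) = -2.5688537662
Term 2 = -0.0560 * 56.7800 * 0.9455391359 * 0.5128915264 = -1.5420144671
Term 3 = 0.0310 * 57.4400 * 0.9694755731 * 0.6073119682 = 1.0483947462
Theta = -2.5688537662 + (-1.5420144671) + (1.0483947462) = -3.062473


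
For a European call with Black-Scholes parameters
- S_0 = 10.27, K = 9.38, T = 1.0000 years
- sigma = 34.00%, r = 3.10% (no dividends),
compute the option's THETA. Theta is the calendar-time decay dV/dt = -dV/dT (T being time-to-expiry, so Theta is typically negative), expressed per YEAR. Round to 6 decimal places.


d1 = 0.5277860615; d2 = 0.1877860615
phi(d1) = 0.3470738850; exp(-qT) = 1.0000000000; exp(-rT) = 0.9694755731
Theta = -S*exp(-qT)*phi(d1)*sigma/(2*sqrt(T)) - r*K*exp(-rT)*N(d2) + q*S*exp(-qT)*N(d1)
N(d1) = 0.7011760838; N(d2) = 0.5744778187; sqrt(T) = 1.0000000000
Term 1 = -10.2700 * 1.0000000000 * 0.3470738850 * 0.3400 / (2 * 1.0000000000) = -0.6059562958
Term 2 = -0.0310 * 9.3800 * 0.9694755731 * 0.5744778187 = -0.1619476566
Term 3 = 0 (no dividend yield, q = 0)
Theta = -0.6059562958 + (-0.1619476566) + (0.0000000000) = -0.767904

Answer: Theta = -0.767904


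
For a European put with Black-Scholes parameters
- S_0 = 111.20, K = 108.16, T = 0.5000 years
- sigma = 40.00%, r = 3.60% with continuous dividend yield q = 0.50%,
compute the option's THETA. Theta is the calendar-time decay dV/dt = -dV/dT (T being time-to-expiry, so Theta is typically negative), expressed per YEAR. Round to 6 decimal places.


d1 = 0.2942227813; d2 = 0.0113800688
phi(d1) = 0.3820430212; exp(-qT) = 0.9975031224; exp(-rT) = 0.9821610324
Theta = -S*exp(-qT)*phi(d1)*sigma/(2*sqrt(T)) + r*K*exp(-rT)*N(-d2) - q*S*exp(-qT)*N(-d1)
N(-d1) = 0.3842938369; N(-d2) = 0.4954601074; sqrt(T) = 0.7071067812
Term 1 = -111.2000 * 0.9975031224 * 0.3820430212 * 0.4000 / (2 * 0.7071067812) = -11.9860563563
Term 2 = 0.0360 * 108.1600 * 0.9821610324 * 0.4954601074 = 1.8947877625
Term 3 = -0.0050 * 111.2000 * 0.9975031224 * 0.3842938369 = -0.2131338720
Theta = -11.9860563563 + (1.8947877625) + (-0.2131338720) = -10.304402

Answer: Theta = -10.304402


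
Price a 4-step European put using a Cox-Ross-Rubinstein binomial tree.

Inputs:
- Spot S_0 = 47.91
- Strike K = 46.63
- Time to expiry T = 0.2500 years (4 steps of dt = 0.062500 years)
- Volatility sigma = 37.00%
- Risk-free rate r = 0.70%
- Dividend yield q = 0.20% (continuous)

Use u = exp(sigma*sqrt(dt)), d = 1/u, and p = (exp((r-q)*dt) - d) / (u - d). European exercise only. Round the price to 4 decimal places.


dt = T/N = 0.062500
u = exp(sigma*sqrt(dt)) = 1.096913; d = 1/u = 0.911649
p = (exp((r-q)*dt) - d) / (u - d) = 0.478579
Discount per step: exp(-r*dt) = 0.999563
Stock lattice S(k, i) with i counting down-moves:
  k=0: S(0,0) = 47.9100
  k=1: S(1,0) = 52.5531; S(1,1) = 43.6771
  k=2: S(2,0) = 57.6462; S(2,1) = 47.9100; S(2,2) = 39.8182
  k=3: S(3,0) = 63.2329; S(3,1) = 52.5531; S(3,2) = 43.6771; S(3,3) = 36.3002
  k=4: S(4,0) = 69.3610; S(4,1) = 57.6462; S(4,2) = 47.9100; S(4,3) = 39.8182; S(4,4) = 33.0931
Terminal payoffs V(N, i) = max(K - S_T, 0):
  V(4,0) = 0.000000; V(4,1) = 0.000000; V(4,2) = 0.000000; V(4,3) = 6.811794; V(4,4) = 13.536918
Backward induction: V(k, i) = exp(-r*dt) * [p * V(k+1, i) + (1-p) * V(k+1, i+1)].
  V(3,0) = exp(-r*dt) * [p*0.000000 + (1-p)*0.000000] = 0.000000
  V(3,1) = exp(-r*dt) * [p*0.000000 + (1-p)*0.000000] = 0.000000
  V(3,2) = exp(-r*dt) * [p*0.000000 + (1-p)*6.811794] = 3.550262
  V(3,3) = exp(-r*dt) * [p*6.811794 + (1-p)*13.536918] = 10.313905
  V(2,0) = exp(-r*dt) * [p*0.000000 + (1-p)*0.000000] = 0.000000
  V(2,1) = exp(-r*dt) * [p*0.000000 + (1-p)*3.550262] = 1.850373
  V(2,2) = exp(-r*dt) * [p*3.550262 + (1-p)*10.313905] = 7.073875
  V(1,0) = exp(-r*dt) * [p*0.000000 + (1-p)*1.850373] = 0.964402
  V(1,1) = exp(-r*dt) * [p*1.850373 + (1-p)*7.073875] = 4.572019
  V(0,0) = exp(-r*dt) * [p*0.964402 + (1-p)*4.572019] = 2.844246

Answer: Price = V(0,0) = 2.8442


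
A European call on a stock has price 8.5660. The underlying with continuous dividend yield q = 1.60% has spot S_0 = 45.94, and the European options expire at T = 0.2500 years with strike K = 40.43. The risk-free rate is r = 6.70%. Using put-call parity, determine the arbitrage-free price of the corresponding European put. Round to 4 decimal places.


Put-call parity: C - P = S_0 * exp(-qT) - K * exp(-rT).
S_0 * exp(-qT) = 45.9400 * 0.99600799 = 45.75660703
K * exp(-rT) = 40.4300 * 0.98338950 = 39.75843754
P = C - S*exp(-qT) + K*exp(-rT)
P = 8.5660 - 45.75660703 + 39.75843754 = 2.5678

Answer: Put price = 2.5678


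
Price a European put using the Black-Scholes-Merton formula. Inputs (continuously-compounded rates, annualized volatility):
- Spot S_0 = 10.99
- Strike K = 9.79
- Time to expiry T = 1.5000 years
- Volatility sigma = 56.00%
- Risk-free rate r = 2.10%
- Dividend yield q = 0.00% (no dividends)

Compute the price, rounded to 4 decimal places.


Answer: Price = 2.0560

Derivation:
d1 = (ln(S/K) + (r - q + 0.5*sigma^2) * T) / (sigma * sqrt(T)) = 0.55744017
d2 = d1 - sigma * sqrt(T) = -0.12841696
exp(-rT) = 0.96899096; exp(-qT) = 1.00000000
P = K * exp(-rT) * N(-d2) - S_0 * exp(-qT) * N(-d1)
N(-d1) = 0.28861336; N(-d2) = 0.55109050
P = 9.7900 * 0.96899096 * 0.55109050 - 10.9900 * 1.00000000 * 0.28861336 = 2.0560


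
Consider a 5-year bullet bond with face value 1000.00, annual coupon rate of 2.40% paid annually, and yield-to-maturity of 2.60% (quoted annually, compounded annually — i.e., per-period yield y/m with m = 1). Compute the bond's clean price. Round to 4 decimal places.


Answer: Price = 990.7350

Derivation:
Coupon per period c = face * coupon_rate / m = 24.000000
Periods per year m = 1; per-period yield y/m = 0.026000
Number of cashflows N = 5
Cashflows (t years, CF_t, discount factor 1/(1+y/m)^(m*t), PV):
  t = 1.0000: CF_t = 24.000000, DF = 0.974659, PV = 23.391813
  t = 2.0000: CF_t = 24.000000, DF = 0.949960, PV = 22.799038
  t = 3.0000: CF_t = 24.000000, DF = 0.925887, PV = 22.221284
  t = 4.0000: CF_t = 24.000000, DF = 0.902424, PV = 21.658172
  t = 5.0000: CF_t = 1024.000000, DF = 0.879555, PV = 900.664723
Price P = sum_t PV_t = 990.735030


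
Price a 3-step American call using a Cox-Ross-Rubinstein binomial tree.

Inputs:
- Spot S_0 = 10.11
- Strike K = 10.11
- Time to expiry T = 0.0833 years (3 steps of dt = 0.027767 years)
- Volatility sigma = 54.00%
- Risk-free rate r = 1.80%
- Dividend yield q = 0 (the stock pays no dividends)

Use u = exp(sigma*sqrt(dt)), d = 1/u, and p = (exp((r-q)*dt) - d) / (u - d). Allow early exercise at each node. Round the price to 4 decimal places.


dt = T/N = 0.027767
u = exp(sigma*sqrt(dt)) = 1.094155; d = 1/u = 0.913948
p = (exp((r-q)*dt) - d) / (u - d) = 0.480294
Discount per step: exp(-r*dt) = 0.999500
Stock lattice S(k, i) with i counting down-moves:
  k=0: S(0,0) = 10.1100
  k=1: S(1,0) = 11.0619; S(1,1) = 9.2400
  k=2: S(2,0) = 12.1034; S(2,1) = 10.1100; S(2,2) = 8.4449
  k=3: S(3,0) = 13.2430; S(3,1) = 11.0619; S(3,2) = 9.2400; S(3,3) = 7.7182
Terminal payoffs V(N, i) = max(S_T - K, 0):
  V(3,0) = 3.133025; V(3,1) = 0.951903; V(3,2) = 0.000000; V(3,3) = 0.000000
Backward induction: V(k, i) = exp(-r*dt) * [p * V(k+1, i) + (1-p) * V(k+1, i+1)]; then take max(V_cont, immediate exercise) for American.
  V(2,0) = exp(-r*dt) * [p*3.133025 + (1-p)*0.951903] = 1.998483; exercise = 1.993432; V(2,0) = max -> 1.998483
  V(2,1) = exp(-r*dt) * [p*0.951903 + (1-p)*0.000000] = 0.456965; exercise = 0.000000; V(2,1) = max -> 0.456965
  V(2,2) = exp(-r*dt) * [p*0.000000 + (1-p)*0.000000] = 0.000000; exercise = 0.000000; V(2,2) = max -> 0.000000
  V(1,0) = exp(-r*dt) * [p*1.998483 + (1-p)*0.456965] = 1.196748; exercise = 0.951903; V(1,0) = max -> 1.196748
  V(1,1) = exp(-r*dt) * [p*0.456965 + (1-p)*0.000000] = 0.219368; exercise = 0.000000; V(1,1) = max -> 0.219368
  V(0,0) = exp(-r*dt) * [p*1.196748 + (1-p)*0.219368] = 0.688453; exercise = 0.000000; V(0,0) = max -> 0.688453

Answer: Price = V(0,0) = 0.6885


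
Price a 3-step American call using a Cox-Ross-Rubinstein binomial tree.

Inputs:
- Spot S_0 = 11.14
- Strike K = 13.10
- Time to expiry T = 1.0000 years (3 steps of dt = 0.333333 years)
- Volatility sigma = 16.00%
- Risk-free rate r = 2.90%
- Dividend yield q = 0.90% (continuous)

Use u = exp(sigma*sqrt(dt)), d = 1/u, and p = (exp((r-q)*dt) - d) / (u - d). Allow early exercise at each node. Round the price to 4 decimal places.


dt = T/N = 0.333333
u = exp(sigma*sqrt(dt)) = 1.096777; d = 1/u = 0.911762
p = (exp((r-q)*dt) - d) / (u - d) = 0.513076
Discount per step: exp(-r*dt) = 0.990380
Stock lattice S(k, i) with i counting down-moves:
  k=0: S(0,0) = 11.1400
  k=1: S(1,0) = 12.2181; S(1,1) = 10.1570
  k=2: S(2,0) = 13.4005; S(2,1) = 11.1400; S(2,2) = 9.2608
  k=3: S(3,0) = 14.6974; S(3,1) = 12.2181; S(3,2) = 10.1570; S(3,3) = 8.4436
Terminal payoffs V(N, i) = max(S_T - K, 0):
  V(3,0) = 1.597396; V(3,1) = 0.000000; V(3,2) = 0.000000; V(3,3) = 0.000000
Backward induction: V(k, i) = exp(-r*dt) * [p * V(k+1, i) + (1-p) * V(k+1, i+1)]; then take max(V_cont, immediate exercise) for American.
  V(2,0) = exp(-r*dt) * [p*1.597396 + (1-p)*0.000000] = 0.811701; exercise = 0.300531; V(2,0) = max -> 0.811701
  V(2,1) = exp(-r*dt) * [p*0.000000 + (1-p)*0.000000] = 0.000000; exercise = 0.000000; V(2,1) = max -> 0.000000
  V(2,2) = exp(-r*dt) * [p*0.000000 + (1-p)*0.000000] = 0.000000; exercise = 0.000000; V(2,2) = max -> 0.000000
  V(1,0) = exp(-r*dt) * [p*0.811701 + (1-p)*0.000000] = 0.412458; exercise = 0.000000; V(1,0) = max -> 0.412458
  V(1,1) = exp(-r*dt) * [p*0.000000 + (1-p)*0.000000] = 0.000000; exercise = 0.000000; V(1,1) = max -> 0.000000
  V(0,0) = exp(-r*dt) * [p*0.412458 + (1-p)*0.000000] = 0.209586; exercise = 0.000000; V(0,0) = max -> 0.209586

Answer: Price = V(0,0) = 0.2096


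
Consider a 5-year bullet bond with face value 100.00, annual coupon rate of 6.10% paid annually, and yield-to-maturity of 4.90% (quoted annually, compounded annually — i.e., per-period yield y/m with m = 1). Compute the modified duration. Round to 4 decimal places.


Coupon per period c = face * coupon_rate / m = 6.100000
Periods per year m = 1; per-period yield y/m = 0.049000
Number of cashflows N = 5
Cashflows (t years, CF_t, discount factor 1/(1+y/m)^(m*t), PV):
  t = 1.0000: CF_t = 6.100000, DF = 0.953289, PV = 5.815062
  t = 2.0000: CF_t = 6.100000, DF = 0.908760, PV = 5.543434
  t = 3.0000: CF_t = 6.100000, DF = 0.866310, PV = 5.284494
  t = 4.0000: CF_t = 6.100000, DF = 0.825844, PV = 5.037649
  t = 5.0000: CF_t = 106.100000, DF = 0.787268, PV = 83.529127
Price P = sum_t PV_t = 105.209765
First compute Macaulay numerator sum_t t * PV_t:
  t * PV_t at t = 1.0000: 5.815062
  t * PV_t at t = 2.0000: 11.086867
  t * PV_t at t = 3.0000: 15.853481
  t * PV_t at t = 4.0000: 20.150595
  t * PV_t at t = 5.0000: 417.645635
Macaulay duration D = 470.551640 / 105.209765 = 4.472509
Modified duration = D / (1 + y/m) = 4.472509 / (1 + 0.049000) = 4.263593

Answer: Modified duration = 4.2636
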